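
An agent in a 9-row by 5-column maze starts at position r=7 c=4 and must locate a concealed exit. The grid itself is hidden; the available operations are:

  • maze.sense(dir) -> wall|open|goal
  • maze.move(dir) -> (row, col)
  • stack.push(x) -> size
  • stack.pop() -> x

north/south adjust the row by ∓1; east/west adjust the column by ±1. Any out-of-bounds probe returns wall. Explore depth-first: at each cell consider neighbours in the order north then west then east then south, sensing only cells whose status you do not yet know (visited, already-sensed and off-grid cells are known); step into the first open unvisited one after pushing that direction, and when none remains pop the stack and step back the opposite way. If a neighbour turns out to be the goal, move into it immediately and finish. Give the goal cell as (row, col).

-- sense(dir→north) ~> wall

-- sense(dir→west) ~> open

-- push(x→west) ~> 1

-- move(dir→west) ~> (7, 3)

-- sense(dir→north) ~> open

-- push(x→north) ~> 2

-- move(dir→north) ~> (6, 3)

-- sense(dir→north) ~> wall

-- sense(dir→west) ~> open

-- push(x→west) ~> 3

-- move(dir→west) ~> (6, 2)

-- sense(dir→north) ~> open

-- push(x→north) ~> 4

-- move(dir→north) ~> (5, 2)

-- sense(dir→north) ~> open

-- push(x→north) ~> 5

-- move(dir→north) ~> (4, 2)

-- sense(dir→north) ~> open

-- push(x→north) ~> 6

-- move(dir→north) ~> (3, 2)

-- sense(dir→north) ~> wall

-- sense(dir→west) ~> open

-- push(x→west) ~> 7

-- move(dir→west) ~> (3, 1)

-- sense(dir→north) ~> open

-- push(x→north) ~> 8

-- move(dir→north) ~> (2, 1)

-- sense(dir→north) ~> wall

-- sense(dir→west) ~> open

-- push(x→west) ~> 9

-- move(dir→west) ~> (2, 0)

-- sense(dir→north) ~> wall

-- sense(dir→south) ~> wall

-- pop() ~> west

-- move(dir→east) ~> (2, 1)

-- pop() ~> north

-- move(dir→south) ~> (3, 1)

-- sense(dir→south) ~> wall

-- pop() ~> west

-- move(dir→east) ~> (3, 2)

-- sense(dir→east) ~> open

-- push(x→east) ~> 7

-- move(dir→east) ~> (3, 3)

-- sense(dir→north) ~> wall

-- sense(dir→east) ~> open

-- push(x→east) ~> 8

-- move(dir→east) ~> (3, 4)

-- sense(dir→north) ~> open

-- push(x→north) ~> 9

-- move(dir→north) ~> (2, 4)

-- sense(dir→north) ~> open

-- push(x→north) ~> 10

-- move(dir→north) ~> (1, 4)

-- sense(dir→north) ~> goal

-- move(dir→north) ~> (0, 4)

Answer: (0, 4)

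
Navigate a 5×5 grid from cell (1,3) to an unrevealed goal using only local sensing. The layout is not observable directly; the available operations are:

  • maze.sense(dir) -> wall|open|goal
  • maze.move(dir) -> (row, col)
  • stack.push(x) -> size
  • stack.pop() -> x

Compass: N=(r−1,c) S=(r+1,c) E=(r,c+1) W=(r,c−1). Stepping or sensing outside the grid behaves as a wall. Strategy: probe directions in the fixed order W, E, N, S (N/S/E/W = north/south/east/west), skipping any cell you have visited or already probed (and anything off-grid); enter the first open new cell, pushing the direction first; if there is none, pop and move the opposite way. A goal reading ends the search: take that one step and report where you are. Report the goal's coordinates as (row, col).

CALL sense[dir=west]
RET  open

CALL push[x=west]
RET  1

CALL move[dir=west]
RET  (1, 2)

CALL sense[dir=west]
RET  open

CALL push[x=west]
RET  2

CALL move[dir=west]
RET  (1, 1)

CALL sense[dir=west]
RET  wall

CALL sense[dir=north]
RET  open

CALL push[x=north]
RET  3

CALL move[dir=north]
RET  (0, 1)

CALL sense[dir=west]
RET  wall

CALL sense[dir=east]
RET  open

CALL push[x=east]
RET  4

CALL move[dir=east]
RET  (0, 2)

CALL sense[dir=east]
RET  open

CALL push[x=east]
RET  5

CALL move[dir=east]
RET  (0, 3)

CALL sense[dir=east]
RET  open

CALL push[x=east]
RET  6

CALL move[dir=east]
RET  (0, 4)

CALL sense[dir=south]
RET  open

CALL push[x=south]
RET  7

CALL move[dir=south]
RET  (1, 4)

CALL sense[dir=south]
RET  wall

CALL pop[]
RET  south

CALL move[dir=north]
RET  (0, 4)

CALL pop[]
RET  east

CALL move[dir=west]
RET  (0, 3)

CALL pop[]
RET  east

CALL move[dir=west]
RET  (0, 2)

CALL pop[]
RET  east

CALL move[dir=west]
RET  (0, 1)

CALL pop[]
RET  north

CALL move[dir=south]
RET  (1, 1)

CALL sense[dir=south]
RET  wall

CALL pop[]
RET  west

CALL move[dir=east]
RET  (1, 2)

CALL sense[dir=south]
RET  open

CALL push[x=south]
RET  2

CALL move[dir=south]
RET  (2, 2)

CALL sense[dir=east]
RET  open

CALL push[x=east]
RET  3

CALL move[dir=east]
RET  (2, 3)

CALL sense[dir=south]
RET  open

CALL push[x=south]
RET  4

CALL move[dir=south]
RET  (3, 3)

CALL sense[dir=west]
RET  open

CALL push[x=west]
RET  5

CALL move[dir=west]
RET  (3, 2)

CALL sense[dir=west]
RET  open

CALL push[x=west]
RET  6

CALL move[dir=west]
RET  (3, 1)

CALL sense[dir=west]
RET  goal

CALL move[dir=west]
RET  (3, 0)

Answer: (3, 0)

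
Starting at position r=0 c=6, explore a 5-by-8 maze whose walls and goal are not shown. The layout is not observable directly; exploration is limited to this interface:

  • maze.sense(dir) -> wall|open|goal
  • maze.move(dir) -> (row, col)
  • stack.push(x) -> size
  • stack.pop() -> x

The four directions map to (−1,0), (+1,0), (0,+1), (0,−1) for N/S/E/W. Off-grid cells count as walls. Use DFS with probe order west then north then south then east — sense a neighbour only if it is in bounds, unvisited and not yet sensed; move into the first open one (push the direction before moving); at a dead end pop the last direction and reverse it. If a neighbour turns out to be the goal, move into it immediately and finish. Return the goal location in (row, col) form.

>>> maze.sense dir→west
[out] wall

>>> maze.sense dir→south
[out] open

>>> stack.push x→south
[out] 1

>>> maze.move dir→south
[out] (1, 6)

>>> maze.sense dir→west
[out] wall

>>> maze.sense dir→south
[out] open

>>> stack.push x→south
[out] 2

>>> maze.move dir→south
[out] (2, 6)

>>> maze.sense dir→west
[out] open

>>> stack.push x→west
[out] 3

>>> maze.move dir→west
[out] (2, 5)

>>> maze.sense dir→west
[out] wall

>>> maze.sense dir→south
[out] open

>>> stack.push x→south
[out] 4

>>> maze.move dir→south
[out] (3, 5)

>>> maze.sense dir→west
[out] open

>>> stack.push x→west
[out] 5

>>> maze.move dir→west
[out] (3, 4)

>>> maze.sense dir→west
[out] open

>>> stack.push x→west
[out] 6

>>> maze.move dir→west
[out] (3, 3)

>>> maze.sense dir→west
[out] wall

>>> maze.sense dir→north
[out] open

>>> stack.push x→north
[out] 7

>>> maze.move dir→north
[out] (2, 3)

>>> maze.sense dir→west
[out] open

>>> stack.push x→west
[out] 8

>>> maze.move dir→west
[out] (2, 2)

>>> maze.sense dir→west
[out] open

>>> stack.push x→west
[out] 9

>>> maze.move dir→west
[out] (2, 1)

>>> maze.sense dir→west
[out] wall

>>> maze.sense dir→north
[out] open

>>> stack.push x→north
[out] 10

>>> maze.move dir→north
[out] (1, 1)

>>> maze.sense dir→west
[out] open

>>> stack.push x→west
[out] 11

>>> maze.move dir→west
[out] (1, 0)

>>> maze.sense dir→north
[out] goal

>>> maze.move dir→north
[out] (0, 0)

Answer: (0, 0)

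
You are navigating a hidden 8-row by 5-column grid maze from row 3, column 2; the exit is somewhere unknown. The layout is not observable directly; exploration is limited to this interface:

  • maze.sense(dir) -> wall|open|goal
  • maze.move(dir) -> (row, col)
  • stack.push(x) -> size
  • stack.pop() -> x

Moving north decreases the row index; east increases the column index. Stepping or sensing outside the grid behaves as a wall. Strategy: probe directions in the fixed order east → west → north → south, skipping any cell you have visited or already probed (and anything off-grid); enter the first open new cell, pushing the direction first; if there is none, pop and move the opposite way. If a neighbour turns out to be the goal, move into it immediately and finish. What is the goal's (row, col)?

→ sense(east)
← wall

→ sense(west)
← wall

→ sense(north)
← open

→ push(north)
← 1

→ move(north)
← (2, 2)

→ sense(east)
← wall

→ sense(west)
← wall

→ sense(north)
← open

→ push(north)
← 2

→ move(north)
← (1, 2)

→ sense(east)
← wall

→ sense(west)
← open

→ push(west)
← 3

→ move(west)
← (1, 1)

→ sense(west)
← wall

→ sense(north)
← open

→ push(north)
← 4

→ move(north)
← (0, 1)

→ sense(east)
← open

→ push(east)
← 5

→ move(east)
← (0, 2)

→ sense(east)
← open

→ push(east)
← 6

→ move(east)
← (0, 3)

→ sense(east)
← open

→ push(east)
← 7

→ move(east)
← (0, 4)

→ sense(south)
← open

→ push(south)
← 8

→ move(south)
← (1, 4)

→ sense(south)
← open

→ push(south)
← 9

→ move(south)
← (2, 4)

→ sense(south)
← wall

→ pop()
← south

→ move(north)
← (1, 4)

→ pop()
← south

→ move(north)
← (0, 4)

→ pop()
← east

→ move(west)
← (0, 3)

→ pop()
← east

→ move(west)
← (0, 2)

→ pop()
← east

→ move(west)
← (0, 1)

→ sense(west)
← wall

→ pop()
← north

→ move(south)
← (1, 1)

→ pop()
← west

→ move(east)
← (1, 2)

→ pop()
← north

→ move(south)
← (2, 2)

→ pop()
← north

→ move(south)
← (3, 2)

→ sense(south)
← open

→ push(south)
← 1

→ move(south)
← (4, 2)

→ sense(east)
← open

→ push(east)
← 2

→ move(east)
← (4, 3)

→ sense(east)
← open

→ push(east)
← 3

→ move(east)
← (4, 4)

→ sense(south)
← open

→ push(south)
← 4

→ move(south)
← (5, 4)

→ sense(west)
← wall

→ sense(south)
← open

→ push(south)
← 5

→ move(south)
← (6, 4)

→ sense(west)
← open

→ push(west)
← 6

→ move(west)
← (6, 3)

→ sense(west)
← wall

→ sense(south)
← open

→ push(south)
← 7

→ move(south)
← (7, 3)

→ sense(east)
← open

→ push(east)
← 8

→ move(east)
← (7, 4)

→ pop()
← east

→ move(west)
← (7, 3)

→ sense(west)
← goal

→ move(west)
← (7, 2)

Answer: (7, 2)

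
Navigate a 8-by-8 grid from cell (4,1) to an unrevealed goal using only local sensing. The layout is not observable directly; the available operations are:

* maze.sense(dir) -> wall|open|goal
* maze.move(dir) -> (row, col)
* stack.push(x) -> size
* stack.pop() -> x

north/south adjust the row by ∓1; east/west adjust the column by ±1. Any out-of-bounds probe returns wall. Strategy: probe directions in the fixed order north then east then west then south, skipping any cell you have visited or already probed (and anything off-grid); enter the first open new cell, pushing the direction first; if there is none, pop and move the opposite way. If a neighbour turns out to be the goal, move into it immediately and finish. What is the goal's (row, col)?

[in] sense dir: north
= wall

[in] sense dir: east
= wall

[in] sense dir: west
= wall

[in] sense dir: south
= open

[in] push x: south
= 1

[in] move dir: south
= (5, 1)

[in] sense dir: east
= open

[in] push x: east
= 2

[in] move dir: east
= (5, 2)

[in] sense dir: east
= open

[in] push x: east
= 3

[in] move dir: east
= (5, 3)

[in] sense dir: north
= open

[in] push x: north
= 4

[in] move dir: north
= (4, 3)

[in] sense dir: north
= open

[in] push x: north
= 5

[in] move dir: north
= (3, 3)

[in] sense dir: north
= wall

[in] sense dir: east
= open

[in] push x: east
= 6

[in] move dir: east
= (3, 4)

[in] sense dir: north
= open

[in] push x: north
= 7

[in] move dir: north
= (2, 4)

[in] sense dir: north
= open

[in] push x: north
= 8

[in] move dir: north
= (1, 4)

[in] sense dir: north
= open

[in] push x: north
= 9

[in] move dir: north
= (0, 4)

[in] sense dir: east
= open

[in] push x: east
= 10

[in] move dir: east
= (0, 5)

[in] sense dir: east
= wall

[in] sense dir: south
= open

[in] push x: south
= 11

[in] move dir: south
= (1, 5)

[in] sense dir: east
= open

[in] push x: east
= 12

[in] move dir: east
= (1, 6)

[in] sense dir: east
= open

[in] push x: east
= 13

[in] move dir: east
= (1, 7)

[in] sense dir: north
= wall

[in] sense dir: south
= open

[in] push x: south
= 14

[in] move dir: south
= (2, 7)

[in] sense dir: west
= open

[in] push x: west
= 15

[in] move dir: west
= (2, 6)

[in] sense dir: west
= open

[in] push x: west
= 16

[in] move dir: west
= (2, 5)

[in] sense dir: south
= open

[in] push x: south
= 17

[in] move dir: south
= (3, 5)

[in] sense dir: east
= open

[in] push x: east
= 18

[in] move dir: east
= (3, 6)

[in] sense dir: east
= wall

[in] sense dir: south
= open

[in] push x: south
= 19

[in] move dir: south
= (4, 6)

[in] sense dir: east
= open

[in] push x: east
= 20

[in] move dir: east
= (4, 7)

[in] sense dir: south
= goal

[in] move dir: south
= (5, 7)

Answer: (5, 7)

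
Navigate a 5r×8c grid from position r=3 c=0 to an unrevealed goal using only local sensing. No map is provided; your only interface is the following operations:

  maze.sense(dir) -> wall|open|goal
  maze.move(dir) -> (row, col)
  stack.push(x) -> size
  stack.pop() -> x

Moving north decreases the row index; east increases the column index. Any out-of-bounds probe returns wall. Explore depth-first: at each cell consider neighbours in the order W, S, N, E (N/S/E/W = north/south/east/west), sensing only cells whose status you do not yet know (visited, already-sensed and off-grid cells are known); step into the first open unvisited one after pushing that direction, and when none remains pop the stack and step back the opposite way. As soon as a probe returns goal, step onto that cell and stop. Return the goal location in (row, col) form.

> maze.sense dir=south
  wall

> maze.sense dir=north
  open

> stack.push x=north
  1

> maze.move dir=north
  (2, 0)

> maze.sense dir=north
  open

> stack.push x=north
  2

> maze.move dir=north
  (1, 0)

> maze.sense dir=north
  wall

> maze.sense dir=east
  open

> stack.push x=east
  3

> maze.move dir=east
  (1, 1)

> maze.sense dir=south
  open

> stack.push x=south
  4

> maze.move dir=south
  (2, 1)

> maze.sense dir=south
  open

> stack.push x=south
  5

> maze.move dir=south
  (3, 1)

> maze.sense dir=south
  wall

> maze.sense dir=east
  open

> stack.push x=east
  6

> maze.move dir=east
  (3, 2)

> maze.sense dir=south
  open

> stack.push x=south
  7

> maze.move dir=south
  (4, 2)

> maze.sense dir=east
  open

> stack.push x=east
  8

> maze.move dir=east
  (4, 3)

> maze.sense dir=north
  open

> stack.push x=north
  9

> maze.move dir=north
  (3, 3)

> maze.sense dir=north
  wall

> maze.sense dir=east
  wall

> stack.pop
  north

> maze.move dir=south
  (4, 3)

> maze.sense dir=east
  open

> stack.push x=east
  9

> maze.move dir=east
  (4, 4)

> maze.sense dir=east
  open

> stack.push x=east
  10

> maze.move dir=east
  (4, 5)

> maze.sense dir=north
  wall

> maze.sense dir=east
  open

> stack.push x=east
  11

> maze.move dir=east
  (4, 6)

> maze.sense dir=north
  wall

> maze.sense dir=east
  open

> stack.push x=east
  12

> maze.move dir=east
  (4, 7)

> maze.sense dir=north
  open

> stack.push x=north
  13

> maze.move dir=north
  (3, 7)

> maze.sense dir=north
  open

> stack.push x=north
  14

> maze.move dir=north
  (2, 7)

> maze.sense dir=west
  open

> stack.push x=west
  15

> maze.move dir=west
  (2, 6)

> maze.sense dir=west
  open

> stack.push x=west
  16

> maze.move dir=west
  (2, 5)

> maze.sense dir=west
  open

> stack.push x=west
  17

> maze.move dir=west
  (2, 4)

> maze.sense dir=north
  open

> stack.push x=north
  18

> maze.move dir=north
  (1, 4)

> maze.sense dir=west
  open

> stack.push x=west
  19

> maze.move dir=west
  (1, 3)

> maze.sense dir=west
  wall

> maze.sense dir=north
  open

> stack.push x=north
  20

> maze.move dir=north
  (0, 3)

> maze.sense dir=west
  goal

> maze.move dir=west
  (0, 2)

Answer: (0, 2)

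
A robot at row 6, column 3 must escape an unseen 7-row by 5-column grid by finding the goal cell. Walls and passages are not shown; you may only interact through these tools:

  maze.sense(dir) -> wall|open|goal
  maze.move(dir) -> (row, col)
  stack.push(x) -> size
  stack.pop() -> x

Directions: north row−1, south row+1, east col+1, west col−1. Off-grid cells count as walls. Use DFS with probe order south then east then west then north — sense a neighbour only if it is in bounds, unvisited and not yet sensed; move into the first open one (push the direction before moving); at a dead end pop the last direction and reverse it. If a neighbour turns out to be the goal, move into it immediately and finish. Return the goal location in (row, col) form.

-> maze.sense(dir→east)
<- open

-> stack.push(x→east)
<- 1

-> maze.move(dir→east)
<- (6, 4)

-> maze.sense(dir→north)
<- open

-> stack.push(x→north)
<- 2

-> maze.move(dir→north)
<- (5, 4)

-> maze.sense(dir→west)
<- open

-> stack.push(x→west)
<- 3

-> maze.move(dir→west)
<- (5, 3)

-> maze.sense(dir→west)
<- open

-> stack.push(x→west)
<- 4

-> maze.move(dir→west)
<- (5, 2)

-> maze.sense(dir→south)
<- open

-> stack.push(x→south)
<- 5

-> maze.move(dir→south)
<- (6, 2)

-> maze.sense(dir→west)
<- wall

-> stack.pop()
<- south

-> maze.move(dir→north)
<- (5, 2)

-> maze.sense(dir→west)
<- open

-> stack.push(x→west)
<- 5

-> maze.move(dir→west)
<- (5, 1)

-> maze.sense(dir→west)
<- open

-> stack.push(x→west)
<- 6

-> maze.move(dir→west)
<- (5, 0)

-> maze.sense(dir→south)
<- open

-> stack.push(x→south)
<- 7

-> maze.move(dir→south)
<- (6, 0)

-> stack.pop()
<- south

-> maze.move(dir→north)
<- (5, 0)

-> maze.sense(dir→north)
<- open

-> stack.push(x→north)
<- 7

-> maze.move(dir→north)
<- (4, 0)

-> maze.sense(dir→east)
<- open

-> stack.push(x→east)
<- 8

-> maze.move(dir→east)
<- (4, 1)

-> maze.sense(dir→east)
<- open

-> stack.push(x→east)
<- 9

-> maze.move(dir→east)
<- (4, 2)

-> maze.sense(dir→east)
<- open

-> stack.push(x→east)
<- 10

-> maze.move(dir→east)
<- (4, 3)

-> maze.sense(dir→east)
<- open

-> stack.push(x→east)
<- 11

-> maze.move(dir→east)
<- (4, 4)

-> maze.sense(dir→north)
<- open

-> stack.push(x→north)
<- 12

-> maze.move(dir→north)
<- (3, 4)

-> maze.sense(dir→west)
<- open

-> stack.push(x→west)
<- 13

-> maze.move(dir→west)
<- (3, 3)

-> maze.sense(dir→west)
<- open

-> stack.push(x→west)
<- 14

-> maze.move(dir→west)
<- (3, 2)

-> maze.sense(dir→west)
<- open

-> stack.push(x→west)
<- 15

-> maze.move(dir→west)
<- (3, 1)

-> maze.sense(dir→west)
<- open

-> stack.push(x→west)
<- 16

-> maze.move(dir→west)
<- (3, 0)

-> maze.sense(dir→north)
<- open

-> stack.push(x→north)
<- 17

-> maze.move(dir→north)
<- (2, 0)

-> maze.sense(dir→east)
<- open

-> stack.push(x→east)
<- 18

-> maze.move(dir→east)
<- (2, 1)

-> maze.sense(dir→east)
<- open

-> stack.push(x→east)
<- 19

-> maze.move(dir→east)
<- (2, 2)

-> maze.sense(dir→east)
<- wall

-> maze.sense(dir→north)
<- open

-> stack.push(x→north)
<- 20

-> maze.move(dir→north)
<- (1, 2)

-> maze.sense(dir→east)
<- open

-> stack.push(x→east)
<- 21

-> maze.move(dir→east)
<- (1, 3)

-> maze.sense(dir→east)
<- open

-> stack.push(x→east)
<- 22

-> maze.move(dir→east)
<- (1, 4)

-> maze.sense(dir→south)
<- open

-> stack.push(x→south)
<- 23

-> maze.move(dir→south)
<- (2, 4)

-> stack.pop()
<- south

-> maze.move(dir→north)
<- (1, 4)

-> maze.sense(dir→north)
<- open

-> stack.push(x→north)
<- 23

-> maze.move(dir→north)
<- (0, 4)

-> maze.sense(dir→west)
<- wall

-> stack.pop()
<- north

-> maze.move(dir→south)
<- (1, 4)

-> stack.pop()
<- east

-> maze.move(dir→west)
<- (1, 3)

-> stack.pop()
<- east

-> maze.move(dir→west)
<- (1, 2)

-> maze.sense(dir→west)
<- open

-> stack.push(x→west)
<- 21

-> maze.move(dir→west)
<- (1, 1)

-> maze.sense(dir→west)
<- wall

-> maze.sense(dir→north)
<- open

-> stack.push(x→north)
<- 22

-> maze.move(dir→north)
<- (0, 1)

-> maze.sense(dir→east)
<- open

-> stack.push(x→east)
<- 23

-> maze.move(dir→east)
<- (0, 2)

-> stack.pop()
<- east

-> maze.move(dir→west)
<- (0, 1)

-> maze.sense(dir→west)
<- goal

-> maze.move(dir→west)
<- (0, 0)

Answer: (0, 0)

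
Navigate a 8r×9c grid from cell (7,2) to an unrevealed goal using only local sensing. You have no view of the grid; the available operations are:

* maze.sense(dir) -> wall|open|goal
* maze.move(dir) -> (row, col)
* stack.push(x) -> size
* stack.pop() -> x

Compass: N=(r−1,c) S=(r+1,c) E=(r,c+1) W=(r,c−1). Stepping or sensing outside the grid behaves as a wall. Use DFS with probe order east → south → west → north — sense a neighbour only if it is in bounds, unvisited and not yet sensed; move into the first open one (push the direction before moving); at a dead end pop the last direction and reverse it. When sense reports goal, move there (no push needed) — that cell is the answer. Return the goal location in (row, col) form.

>> maze.sense(east)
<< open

>> stack.push(east)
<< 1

>> maze.move(east)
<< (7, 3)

>> maze.sense(east)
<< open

>> stack.push(east)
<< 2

>> maze.move(east)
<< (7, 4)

>> maze.sense(east)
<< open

>> stack.push(east)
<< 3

>> maze.move(east)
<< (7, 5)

>> maze.sense(east)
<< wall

>> maze.sense(north)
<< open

>> stack.push(north)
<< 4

>> maze.move(north)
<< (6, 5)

>> maze.sense(east)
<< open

>> stack.push(east)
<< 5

>> maze.move(east)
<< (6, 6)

>> maze.sense(east)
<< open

>> stack.push(east)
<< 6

>> maze.move(east)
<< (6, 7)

>> maze.sense(east)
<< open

>> stack.push(east)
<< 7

>> maze.move(east)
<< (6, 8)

>> maze.sense(south)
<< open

>> stack.push(south)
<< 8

>> maze.move(south)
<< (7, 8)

>> maze.sense(west)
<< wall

>> stack.pop()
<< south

>> maze.move(north)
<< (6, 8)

>> maze.sense(north)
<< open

>> stack.push(north)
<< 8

>> maze.move(north)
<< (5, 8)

>> maze.sense(west)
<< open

>> stack.push(west)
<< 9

>> maze.move(west)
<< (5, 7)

>> maze.sense(west)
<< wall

>> maze.sense(north)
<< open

>> stack.push(north)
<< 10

>> maze.move(north)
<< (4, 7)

>> maze.sense(east)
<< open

>> stack.push(east)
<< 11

>> maze.move(east)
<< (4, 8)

>> maze.sense(north)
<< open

>> stack.push(north)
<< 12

>> maze.move(north)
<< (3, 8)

>> maze.sense(west)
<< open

>> stack.push(west)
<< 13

>> maze.move(west)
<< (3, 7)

>> maze.sense(west)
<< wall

>> maze.sense(north)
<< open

>> stack.push(north)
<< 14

>> maze.move(north)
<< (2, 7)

>> maze.sense(east)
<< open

>> stack.push(east)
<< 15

>> maze.move(east)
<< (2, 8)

>> maze.sense(north)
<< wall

>> stack.pop()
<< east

>> maze.move(west)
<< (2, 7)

>> maze.sense(west)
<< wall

>> maze.sense(north)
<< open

>> stack.push(north)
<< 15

>> maze.move(north)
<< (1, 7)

>> maze.sense(west)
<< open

>> stack.push(west)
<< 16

>> maze.move(west)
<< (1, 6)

>> maze.sense(west)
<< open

>> stack.push(west)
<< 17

>> maze.move(west)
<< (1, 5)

>> maze.sense(south)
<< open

>> stack.push(south)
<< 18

>> maze.move(south)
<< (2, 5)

>> maze.sense(south)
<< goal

>> maze.move(south)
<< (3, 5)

Answer: (3, 5)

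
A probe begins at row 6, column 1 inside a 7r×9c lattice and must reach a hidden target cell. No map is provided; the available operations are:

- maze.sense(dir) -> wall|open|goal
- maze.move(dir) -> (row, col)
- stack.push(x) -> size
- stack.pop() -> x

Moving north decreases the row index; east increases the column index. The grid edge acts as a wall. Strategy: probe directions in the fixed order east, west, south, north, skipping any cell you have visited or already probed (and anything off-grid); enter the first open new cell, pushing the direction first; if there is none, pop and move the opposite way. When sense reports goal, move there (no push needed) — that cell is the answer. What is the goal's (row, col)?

> maze.sense dir: east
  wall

> maze.sense dir: west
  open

> stack.push x: west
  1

> maze.move dir: west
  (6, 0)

> maze.sense dir: north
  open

> stack.push x: north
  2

> maze.move dir: north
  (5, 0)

> maze.sense dir: east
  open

> stack.push x: east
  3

> maze.move dir: east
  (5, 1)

> maze.sense dir: east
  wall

> maze.sense dir: north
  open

> stack.push x: north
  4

> maze.move dir: north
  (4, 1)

> maze.sense dir: east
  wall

> maze.sense dir: west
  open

> stack.push x: west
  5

> maze.move dir: west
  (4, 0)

> maze.sense dir: north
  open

> stack.push x: north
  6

> maze.move dir: north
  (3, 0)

> maze.sense dir: east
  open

> stack.push x: east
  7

> maze.move dir: east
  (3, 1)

> maze.sense dir: east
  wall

> maze.sense dir: north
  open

> stack.push x: north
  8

> maze.move dir: north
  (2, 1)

> maze.sense dir: east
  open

> stack.push x: east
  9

> maze.move dir: east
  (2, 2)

> maze.sense dir: east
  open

> stack.push x: east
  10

> maze.move dir: east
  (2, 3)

> maze.sense dir: east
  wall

> maze.sense dir: south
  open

> stack.push x: south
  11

> maze.move dir: south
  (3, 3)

> maze.sense dir: east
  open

> stack.push x: east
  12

> maze.move dir: east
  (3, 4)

> maze.sense dir: east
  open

> stack.push x: east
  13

> maze.move dir: east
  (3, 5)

> maze.sense dir: east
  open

> stack.push x: east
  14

> maze.move dir: east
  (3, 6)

> maze.sense dir: east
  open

> stack.push x: east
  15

> maze.move dir: east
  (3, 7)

> maze.sense dir: east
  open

> stack.push x: east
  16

> maze.move dir: east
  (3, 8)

> maze.sense dir: south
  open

> stack.push x: south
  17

> maze.move dir: south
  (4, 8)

> maze.sense dir: west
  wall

> maze.sense dir: south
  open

> stack.push x: south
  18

> maze.move dir: south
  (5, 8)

> maze.sense dir: west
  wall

> maze.sense dir: south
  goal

> maze.move dir: south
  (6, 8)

Answer: (6, 8)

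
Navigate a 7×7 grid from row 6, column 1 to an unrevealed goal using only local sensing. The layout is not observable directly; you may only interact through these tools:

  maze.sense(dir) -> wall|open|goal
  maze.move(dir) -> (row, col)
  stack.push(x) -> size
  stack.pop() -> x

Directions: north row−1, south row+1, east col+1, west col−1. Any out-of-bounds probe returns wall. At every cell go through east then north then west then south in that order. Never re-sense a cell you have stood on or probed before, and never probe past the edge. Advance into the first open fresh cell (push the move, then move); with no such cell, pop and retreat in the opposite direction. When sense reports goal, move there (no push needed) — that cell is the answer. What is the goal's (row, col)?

·→ maze.sense(dir: east)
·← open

·→ stack.push(x: east)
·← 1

·→ maze.move(dir: east)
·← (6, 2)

·→ maze.sense(dir: east)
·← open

·→ stack.push(x: east)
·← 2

·→ maze.move(dir: east)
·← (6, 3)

·→ maze.sense(dir: east)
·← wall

·→ maze.sense(dir: north)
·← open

·→ stack.push(x: north)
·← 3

·→ maze.move(dir: north)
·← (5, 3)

·→ maze.sense(dir: east)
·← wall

·→ maze.sense(dir: north)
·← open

·→ stack.push(x: north)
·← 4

·→ maze.move(dir: north)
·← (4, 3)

·→ maze.sense(dir: east)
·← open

·→ stack.push(x: east)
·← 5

·→ maze.move(dir: east)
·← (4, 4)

·→ maze.sense(dir: east)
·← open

·→ stack.push(x: east)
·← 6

·→ maze.move(dir: east)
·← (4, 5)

·→ maze.sense(dir: east)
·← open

·→ stack.push(x: east)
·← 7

·→ maze.move(dir: east)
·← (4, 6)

·→ maze.sense(dir: north)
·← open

·→ stack.push(x: north)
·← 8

·→ maze.move(dir: north)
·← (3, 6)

·→ maze.sense(dir: north)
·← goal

·→ maze.move(dir: north)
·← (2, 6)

Answer: (2, 6)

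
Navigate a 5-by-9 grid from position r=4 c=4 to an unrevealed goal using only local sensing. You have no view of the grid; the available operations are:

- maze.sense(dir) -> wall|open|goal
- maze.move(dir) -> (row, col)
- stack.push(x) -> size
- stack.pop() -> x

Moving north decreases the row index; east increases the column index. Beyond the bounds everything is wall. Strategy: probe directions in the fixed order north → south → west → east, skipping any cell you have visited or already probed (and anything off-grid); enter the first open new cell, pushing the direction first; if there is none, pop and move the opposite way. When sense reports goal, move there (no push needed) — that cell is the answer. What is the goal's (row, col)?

> maze.sense dir→north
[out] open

> stack.push x→north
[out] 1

> maze.move dir→north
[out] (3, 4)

> maze.sense dir→north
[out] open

> stack.push x→north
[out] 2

> maze.move dir→north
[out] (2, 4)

> maze.sense dir→north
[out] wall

> maze.sense dir→west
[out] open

> stack.push x→west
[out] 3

> maze.move dir→west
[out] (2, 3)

> maze.sense dir→north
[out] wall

> maze.sense dir→south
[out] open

> stack.push x→south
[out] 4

> maze.move dir→south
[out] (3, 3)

> maze.sense dir→south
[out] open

> stack.push x→south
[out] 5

> maze.move dir→south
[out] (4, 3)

> maze.sense dir→west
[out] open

> stack.push x→west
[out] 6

> maze.move dir→west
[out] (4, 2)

> maze.sense dir→north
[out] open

> stack.push x→north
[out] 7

> maze.move dir→north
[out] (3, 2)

> maze.sense dir→north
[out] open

> stack.push x→north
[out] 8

> maze.move dir→north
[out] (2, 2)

> maze.sense dir→north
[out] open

> stack.push x→north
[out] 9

> maze.move dir→north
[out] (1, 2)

> maze.sense dir→north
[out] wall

> maze.sense dir→west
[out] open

> stack.push x→west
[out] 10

> maze.move dir→west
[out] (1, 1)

> maze.sense dir→north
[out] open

> stack.push x→north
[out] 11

> maze.move dir→north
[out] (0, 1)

> maze.sense dir→west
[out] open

> stack.push x→west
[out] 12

> maze.move dir→west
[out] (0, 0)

> maze.sense dir→south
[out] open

> stack.push x→south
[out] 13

> maze.move dir→south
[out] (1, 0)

> maze.sense dir→south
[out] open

> stack.push x→south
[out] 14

> maze.move dir→south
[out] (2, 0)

> maze.sense dir→south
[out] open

> stack.push x→south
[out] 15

> maze.move dir→south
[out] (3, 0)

> maze.sense dir→south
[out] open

> stack.push x→south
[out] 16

> maze.move dir→south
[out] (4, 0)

> maze.sense dir→east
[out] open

> stack.push x→east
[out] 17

> maze.move dir→east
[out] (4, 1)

> maze.sense dir→north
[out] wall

> stack.pop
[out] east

> maze.move dir→west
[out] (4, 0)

> stack.pop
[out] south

> maze.move dir→north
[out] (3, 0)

> stack.pop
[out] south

> maze.move dir→north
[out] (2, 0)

> maze.sense dir→east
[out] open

> stack.push x→east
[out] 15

> maze.move dir→east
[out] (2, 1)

> stack.pop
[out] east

> maze.move dir→west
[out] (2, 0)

> stack.pop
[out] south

> maze.move dir→north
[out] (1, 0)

> stack.pop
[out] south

> maze.move dir→north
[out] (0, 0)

> stack.pop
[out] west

> maze.move dir→east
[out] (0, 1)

> stack.pop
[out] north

> maze.move dir→south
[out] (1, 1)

> stack.pop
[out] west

> maze.move dir→east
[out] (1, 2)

> stack.pop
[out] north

> maze.move dir→south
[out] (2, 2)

> stack.pop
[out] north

> maze.move dir→south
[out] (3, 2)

> stack.pop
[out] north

> maze.move dir→south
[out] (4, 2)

> stack.pop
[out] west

> maze.move dir→east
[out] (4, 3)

> stack.pop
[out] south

> maze.move dir→north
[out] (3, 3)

> stack.pop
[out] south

> maze.move dir→north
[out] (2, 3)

> stack.pop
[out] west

> maze.move dir→east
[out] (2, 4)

> maze.sense dir→east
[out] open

> stack.push x→east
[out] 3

> maze.move dir→east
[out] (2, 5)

> maze.sense dir→north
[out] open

> stack.push x→north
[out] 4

> maze.move dir→north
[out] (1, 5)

> maze.sense dir→north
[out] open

> stack.push x→north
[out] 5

> maze.move dir→north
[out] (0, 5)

> maze.sense dir→west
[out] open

> stack.push x→west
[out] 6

> maze.move dir→west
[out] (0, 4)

> maze.sense dir→west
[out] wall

> stack.pop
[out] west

> maze.move dir→east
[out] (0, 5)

> maze.sense dir→east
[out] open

> stack.push x→east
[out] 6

> maze.move dir→east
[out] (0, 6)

> maze.sense dir→south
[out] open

> stack.push x→south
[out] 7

> maze.move dir→south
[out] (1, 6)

> maze.sense dir→south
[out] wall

> maze.sense dir→east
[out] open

> stack.push x→east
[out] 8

> maze.move dir→east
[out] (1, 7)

> maze.sense dir→north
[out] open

> stack.push x→north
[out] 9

> maze.move dir→north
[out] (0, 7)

> maze.sense dir→east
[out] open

> stack.push x→east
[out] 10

> maze.move dir→east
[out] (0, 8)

> maze.sense dir→south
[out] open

> stack.push x→south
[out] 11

> maze.move dir→south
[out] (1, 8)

> maze.sense dir→south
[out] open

> stack.push x→south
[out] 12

> maze.move dir→south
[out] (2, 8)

> maze.sense dir→south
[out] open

> stack.push x→south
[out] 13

> maze.move dir→south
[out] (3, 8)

> maze.sense dir→south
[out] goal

> maze.move dir→south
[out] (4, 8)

Answer: (4, 8)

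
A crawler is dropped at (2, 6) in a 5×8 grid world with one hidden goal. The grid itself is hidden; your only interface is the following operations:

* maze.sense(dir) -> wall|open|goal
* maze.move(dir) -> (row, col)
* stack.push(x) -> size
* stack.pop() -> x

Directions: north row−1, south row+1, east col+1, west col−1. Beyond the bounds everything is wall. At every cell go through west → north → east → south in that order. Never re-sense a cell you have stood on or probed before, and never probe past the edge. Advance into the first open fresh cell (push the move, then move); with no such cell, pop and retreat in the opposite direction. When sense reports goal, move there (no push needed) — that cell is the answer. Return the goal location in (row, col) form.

·→ maze.sense(dir→west)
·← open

·→ stack.push(x→west)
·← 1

·→ maze.move(dir→west)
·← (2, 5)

·→ maze.sense(dir→west)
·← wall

·→ maze.sense(dir→north)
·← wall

·→ maze.sense(dir→south)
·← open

·→ stack.push(x→south)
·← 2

·→ maze.move(dir→south)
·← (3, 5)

·→ maze.sense(dir→west)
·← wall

·→ maze.sense(dir→east)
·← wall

·→ maze.sense(dir→south)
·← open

·→ stack.push(x→south)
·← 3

·→ maze.move(dir→south)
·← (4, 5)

·→ maze.sense(dir→west)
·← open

·→ stack.push(x→west)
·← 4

·→ maze.move(dir→west)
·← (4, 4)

·→ maze.sense(dir→west)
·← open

·→ stack.push(x→west)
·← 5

·→ maze.move(dir→west)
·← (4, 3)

·→ maze.sense(dir→west)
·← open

·→ stack.push(x→west)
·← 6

·→ maze.move(dir→west)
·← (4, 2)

·→ maze.sense(dir→west)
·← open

·→ stack.push(x→west)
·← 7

·→ maze.move(dir→west)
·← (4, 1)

·→ maze.sense(dir→west)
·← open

·→ stack.push(x→west)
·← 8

·→ maze.move(dir→west)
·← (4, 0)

·→ maze.sense(dir→north)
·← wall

·→ stack.pop()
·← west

·→ maze.move(dir→east)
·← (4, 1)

·→ maze.sense(dir→north)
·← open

·→ stack.push(x→north)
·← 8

·→ maze.move(dir→north)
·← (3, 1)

·→ maze.sense(dir→north)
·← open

·→ stack.push(x→north)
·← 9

·→ maze.move(dir→north)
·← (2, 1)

·→ maze.sense(dir→west)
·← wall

·→ maze.sense(dir→north)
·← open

·→ stack.push(x→north)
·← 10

·→ maze.move(dir→north)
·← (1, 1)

·→ maze.sense(dir→west)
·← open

·→ stack.push(x→west)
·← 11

·→ maze.move(dir→west)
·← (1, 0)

·→ maze.sense(dir→north)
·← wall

·→ stack.pop()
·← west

·→ maze.move(dir→east)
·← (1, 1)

·→ maze.sense(dir→north)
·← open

·→ stack.push(x→north)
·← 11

·→ maze.move(dir→north)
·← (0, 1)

·→ maze.sense(dir→east)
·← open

·→ stack.push(x→east)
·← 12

·→ maze.move(dir→east)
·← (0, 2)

·→ maze.sense(dir→east)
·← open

·→ stack.push(x→east)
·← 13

·→ maze.move(dir→east)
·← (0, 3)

·→ maze.sense(dir→east)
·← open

·→ stack.push(x→east)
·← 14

·→ maze.move(dir→east)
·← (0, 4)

·→ maze.sense(dir→east)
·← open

·→ stack.push(x→east)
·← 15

·→ maze.move(dir→east)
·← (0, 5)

·→ maze.sense(dir→east)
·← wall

·→ stack.pop()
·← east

·→ maze.move(dir→west)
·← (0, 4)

·→ maze.sense(dir→south)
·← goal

·→ maze.move(dir→south)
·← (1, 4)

Answer: (1, 4)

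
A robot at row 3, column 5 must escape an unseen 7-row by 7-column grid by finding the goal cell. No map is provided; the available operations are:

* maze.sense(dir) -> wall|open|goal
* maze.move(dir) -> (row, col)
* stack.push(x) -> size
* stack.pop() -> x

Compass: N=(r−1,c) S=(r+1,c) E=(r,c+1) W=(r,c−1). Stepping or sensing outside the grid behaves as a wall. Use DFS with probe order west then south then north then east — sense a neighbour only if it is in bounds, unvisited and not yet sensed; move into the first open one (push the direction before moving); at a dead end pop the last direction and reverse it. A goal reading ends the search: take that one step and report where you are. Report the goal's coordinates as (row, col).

;; sense(dir='west') -> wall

;; sense(dir='south') -> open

;; push(x='south') -> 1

;; move(dir='south') -> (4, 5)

;; sense(dir='west') -> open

;; push(x='west') -> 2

;; move(dir='west') -> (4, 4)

;; sense(dir='west') -> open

;; push(x='west') -> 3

;; move(dir='west') -> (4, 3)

;; sense(dir='west') -> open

;; push(x='west') -> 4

;; move(dir='west') -> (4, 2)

;; sense(dir='west') -> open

;; push(x='west') -> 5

;; move(dir='west') -> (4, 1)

;; sense(dir='west') -> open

;; push(x='west') -> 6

;; move(dir='west') -> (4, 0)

;; sense(dir='south') -> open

;; push(x='south') -> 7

;; move(dir='south') -> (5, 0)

;; sense(dir='south') -> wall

;; sense(dir='east') -> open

;; push(x='east') -> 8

;; move(dir='east') -> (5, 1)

;; sense(dir='south') -> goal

;; move(dir='south') -> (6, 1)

Answer: (6, 1)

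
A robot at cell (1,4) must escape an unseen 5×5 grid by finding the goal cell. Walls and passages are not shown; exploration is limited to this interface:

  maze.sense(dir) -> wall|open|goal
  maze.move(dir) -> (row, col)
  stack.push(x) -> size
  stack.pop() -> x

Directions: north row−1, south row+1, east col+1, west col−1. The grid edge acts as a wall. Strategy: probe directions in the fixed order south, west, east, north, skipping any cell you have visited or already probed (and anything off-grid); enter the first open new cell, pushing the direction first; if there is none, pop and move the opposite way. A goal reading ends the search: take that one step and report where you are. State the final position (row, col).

Now I run maze.sense with south, and observe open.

I invoke stack.push with south, → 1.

Next I call maze.move with south, and get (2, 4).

Using maze.sense with south, and get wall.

I run maze.sense with west, yielding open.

Using stack.push with west, giving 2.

I invoke maze.move with west, which returns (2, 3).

Next I call maze.sense with south, and get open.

Now I run stack.push with south, — result: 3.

Invoking maze.move with south, which returns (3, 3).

Next I call maze.sense with south, giving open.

I try stack.push with south, which returns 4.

Now I run maze.move with south, → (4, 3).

I try maze.sense with west, giving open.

Calling stack.push with west, and observe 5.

I try maze.move with west, and see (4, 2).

Invoking maze.sense with west, → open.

Next I call stack.push with west, giving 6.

I use maze.move with west, giving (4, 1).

Calling maze.sense with west, — result: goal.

Using maze.move with west, — result: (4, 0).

Answer: (4, 0)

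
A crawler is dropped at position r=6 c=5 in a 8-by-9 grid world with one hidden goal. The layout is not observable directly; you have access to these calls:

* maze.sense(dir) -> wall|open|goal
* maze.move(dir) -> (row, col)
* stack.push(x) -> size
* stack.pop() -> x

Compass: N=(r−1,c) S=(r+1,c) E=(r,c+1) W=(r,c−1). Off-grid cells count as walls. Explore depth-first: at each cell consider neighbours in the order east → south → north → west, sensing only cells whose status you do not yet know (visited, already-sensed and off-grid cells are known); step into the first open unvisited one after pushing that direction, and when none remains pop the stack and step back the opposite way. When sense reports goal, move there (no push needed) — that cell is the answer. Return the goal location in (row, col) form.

% maze.sense dir→east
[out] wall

% maze.sense dir→south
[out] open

% stack.push x→south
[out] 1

% maze.move dir→south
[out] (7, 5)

% maze.sense dir→east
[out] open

% stack.push x→east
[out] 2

% maze.move dir→east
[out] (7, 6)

% maze.sense dir→east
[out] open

% stack.push x→east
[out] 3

% maze.move dir→east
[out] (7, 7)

% maze.sense dir→east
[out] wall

% maze.sense dir→north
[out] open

% stack.push x→north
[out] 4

% maze.move dir→north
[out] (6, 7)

% maze.sense dir→east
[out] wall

% maze.sense dir→north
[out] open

% stack.push x→north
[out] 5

% maze.move dir→north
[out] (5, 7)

% maze.sense dir→east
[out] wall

% maze.sense dir→north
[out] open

% stack.push x→north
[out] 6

% maze.move dir→north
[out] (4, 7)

% maze.sense dir→east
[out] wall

% maze.sense dir→north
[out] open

% stack.push x→north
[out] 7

% maze.move dir→north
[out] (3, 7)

% maze.sense dir→east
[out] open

% stack.push x→east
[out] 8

% maze.move dir→east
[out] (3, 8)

% maze.sense dir→north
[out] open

% stack.push x→north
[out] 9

% maze.move dir→north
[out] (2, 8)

% maze.sense dir→north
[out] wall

% maze.sense dir→west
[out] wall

% stack.pop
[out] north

% maze.move dir→south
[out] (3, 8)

% stack.pop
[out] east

% maze.move dir→west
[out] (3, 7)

% maze.sense dir→west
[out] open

% stack.push x→west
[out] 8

% maze.move dir→west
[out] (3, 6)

% maze.sense dir→south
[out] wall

% maze.sense dir→north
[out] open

% stack.push x→north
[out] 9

% maze.move dir→north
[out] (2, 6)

% maze.sense dir→north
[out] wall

% maze.sense dir→west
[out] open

% stack.push x→west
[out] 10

% maze.move dir→west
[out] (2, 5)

% maze.sense dir→south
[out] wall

% maze.sense dir→north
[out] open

% stack.push x→north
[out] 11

% maze.move dir→north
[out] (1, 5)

% maze.sense dir→north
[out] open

% stack.push x→north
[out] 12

% maze.move dir→north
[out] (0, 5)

% maze.sense dir→east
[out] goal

% maze.move dir→east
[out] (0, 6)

Answer: (0, 6)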